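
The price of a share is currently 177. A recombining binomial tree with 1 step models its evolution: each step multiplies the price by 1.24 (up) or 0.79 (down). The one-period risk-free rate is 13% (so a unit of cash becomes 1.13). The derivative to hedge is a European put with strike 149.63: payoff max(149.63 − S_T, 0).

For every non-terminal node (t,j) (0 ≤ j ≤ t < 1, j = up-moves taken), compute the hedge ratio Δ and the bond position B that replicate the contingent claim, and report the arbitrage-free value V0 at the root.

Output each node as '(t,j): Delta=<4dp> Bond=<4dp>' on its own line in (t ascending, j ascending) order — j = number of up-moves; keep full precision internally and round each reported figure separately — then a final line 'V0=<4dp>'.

Under the risk-neutral measure, an up-move has probability p* = (R−d)/(u−d) = 0.7556 and values discount at R = 1.13.
Terminal values V(1,·): V(1,0)=9.8000, V(1,1)=0.0000
  t=0,j=0: stock 177.0000 → up 219.4800 (V=0.0000), down 139.8300 (V=9.8000). Price 2.1200; hedge Δ=-0.1230, bond B=23.8977.
Each (Δ,B) replicates both successor values, so the strategy is self-financing and V0 is arbitrage-free.

(0,0): Delta=-0.1230 Bond=23.8977
V0=2.1200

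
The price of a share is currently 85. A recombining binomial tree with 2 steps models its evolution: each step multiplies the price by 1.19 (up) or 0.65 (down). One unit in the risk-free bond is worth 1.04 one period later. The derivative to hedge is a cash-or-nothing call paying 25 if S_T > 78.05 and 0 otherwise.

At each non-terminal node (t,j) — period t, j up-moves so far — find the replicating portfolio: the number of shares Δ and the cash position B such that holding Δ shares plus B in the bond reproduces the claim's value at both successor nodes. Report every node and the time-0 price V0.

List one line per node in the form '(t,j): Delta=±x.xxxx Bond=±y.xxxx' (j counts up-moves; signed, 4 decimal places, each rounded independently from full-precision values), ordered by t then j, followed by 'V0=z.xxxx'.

(0,0): Delta=0.3782 Bond=-20.0939
(1,0): Delta=0.0000 Bond=0.0000
(1,1): Delta=0.4577 Bond=-28.9352
V0=12.0563

Since d<R<u, set p* = (R−d)/(u−d) = 0.7222; price each node as the discounted p*-expectation of its children.
At expiry t=2: V(2,0)=0.0000, V(2,1)=0.0000, V(2,2)=25.0000
(1,0): S=55.2500. Δ = (V_up−V_dn)/(S_up−S_dn) = (0.0000−0.0000)/(65.7475−35.9125) = 0.0000. V = [p*·0.0000 + (1−p*)·0.0000]/1.04 = 0.0000. B = V − Δ·S = 0.0000.
(1,1): S=101.1500. Δ = (V_up−V_dn)/(S_up−S_dn) = (25.0000−0.0000)/(120.3685−65.7475) = 0.4577. V = [p*·25.0000 + (1−p*)·0.0000]/1.04 = 17.3611. B = V − Δ·S = -28.9352.
(0,0): S=85.0000. Δ = (V_up−V_dn)/(S_up−S_dn) = (17.3611−0.0000)/(101.1500−55.2500) = 0.3782. V = [p*·17.3611 + (1−p*)·0.0000]/1.04 = 12.0563. B = V − Δ·S = -20.0939.
Self-financing check: at every node Δ·S+B equals the discounted successor values.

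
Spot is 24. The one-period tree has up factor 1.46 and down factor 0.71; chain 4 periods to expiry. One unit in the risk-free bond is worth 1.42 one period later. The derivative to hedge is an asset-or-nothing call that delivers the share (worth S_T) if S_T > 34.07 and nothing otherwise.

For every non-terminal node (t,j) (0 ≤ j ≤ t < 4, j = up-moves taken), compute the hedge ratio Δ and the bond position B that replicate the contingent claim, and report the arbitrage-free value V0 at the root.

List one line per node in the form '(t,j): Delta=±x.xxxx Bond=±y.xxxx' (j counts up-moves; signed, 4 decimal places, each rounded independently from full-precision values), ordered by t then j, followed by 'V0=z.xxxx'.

(0,0): Delta=1.0697 Bond=-1.7705
(1,0): Delta=1.8442 Bond=-15.7128
(1,1): Delta=1.0484 Bond=-1.7705
(2,0): Delta=0.0000 Bond=0.0000
(2,1): Delta=1.8948 Bond=-23.5692
(2,2): Delta=1.0252 Bond=-1.3278
(3,0): Delta=0.0000 Bond=0.0000
(3,1): Delta=0.0000 Bond=0.0000
(3,2): Delta=1.9467 Bond=-35.3539
(3,3): Delta=1.0000 Bond=0.0000
V0=23.9012

Risk-neutral probability p* = (R−d)/(u−d) = (1.42−0.71)/(1.46−0.71) = 0.9467.
Terminal payoffs: V(4,0)=0.0000, V(4,1)=0.0000, V(4,2)=0.0000, V(4,3)=53.0308, V(4,4)=109.0492
  t=3,j=0: stock 8.5899 → up 12.5412 (V=0.0000), down 6.0988 (V=0.0000). Price 0.0000; hedge Δ=0.0000, bond B=0.0000.
  t=3,j=1: stock 17.6637 → up 25.7889 (V=0.0000), down 12.5412 (V=0.0000). Price 0.0000; hedge Δ=0.0000, bond B=0.0000.
  t=3,j=2: stock 36.3225 → up 53.0308 (V=53.0308), down 25.7889 (V=0.0000). Price 35.3539; hedge Δ=1.9467, bond B=-35.3539.
  t=3,j=3: stock 74.6913 → up 109.0492 (V=109.0492), down 53.0308 (V=53.0308). Price 74.6913; hedge Δ=1.0000, bond B=0.0000.
  t=2,j=0: stock 12.0984 → up 17.6637 (V=0.0000), down 8.5899 (V=0.0000). Price 0.0000; hedge Δ=0.0000, bond B=0.0000.
  t=2,j=1: stock 24.8784 → up 36.3225 (V=35.3539), down 17.6637 (V=0.0000). Price 23.5692; hedge Δ=1.8948, bond B=-23.5692.
  t=2,j=2: stock 51.1584 → up 74.6913 (V=74.6913), down 36.3225 (V=35.3539). Price 51.1220; hedge Δ=1.0252, bond B=-1.3278.
  t=1,j=0: stock 17.0400 → up 24.8784 (V=23.5692), down 12.0984 (V=0.0000). Price 15.7128; hedge Δ=1.8442, bond B=-15.7128.
  t=1,j=1: stock 35.0400 → up 51.1584 (V=51.1220), down 24.8784 (V=23.5692). Price 34.9666; hedge Δ=1.0484, bond B=-1.7705.
  t=0,j=0: stock 24.0000 → up 35.0400 (V=34.9666), down 17.0400 (V=15.7128). Price 23.9012; hedge Δ=1.0697, bond B=-1.7705.
The time-0 hedge costs 23.9012, which is the no-arbitrage price.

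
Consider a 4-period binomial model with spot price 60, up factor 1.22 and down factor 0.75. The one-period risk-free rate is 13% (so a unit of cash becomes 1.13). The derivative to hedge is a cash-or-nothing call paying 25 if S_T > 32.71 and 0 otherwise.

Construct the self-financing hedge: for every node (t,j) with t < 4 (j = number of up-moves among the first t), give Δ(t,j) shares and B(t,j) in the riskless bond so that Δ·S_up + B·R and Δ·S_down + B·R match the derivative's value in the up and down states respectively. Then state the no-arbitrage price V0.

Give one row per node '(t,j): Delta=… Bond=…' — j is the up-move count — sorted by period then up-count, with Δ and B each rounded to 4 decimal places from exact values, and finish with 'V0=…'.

(0,0): Delta=0.0546 Bond=11.6855
(1,0): Delta=0.2866 Bond=2.7649
(1,1): Delta=0.0209 Bond=15.6771
(2,0): Delta=1.1277 Bond=-25.2599
(2,1): Delta=0.1642 Bond=9.8469
(2,2): Delta=0.0000 Bond=19.5787
(3,0): Delta=0.0000 Bond=0.0000
(3,1): Delta=1.2918 Bond=-35.3041
(3,2): Delta=0.0000 Bond=22.1239
(3,3): Delta=0.0000 Bond=22.1239
V0=14.9642

Under the risk-neutral measure, an up-move has probability p* = (R−d)/(u−d) = 0.8085 and values discount at R = 1.13.
Terminal values V(4,·): V(4,0)=0.0000, V(4,1)=0.0000, V(4,2)=25.0000, V(4,3)=25.0000, V(4,4)=25.0000
  t=3,j=0: stock 25.3125 → up 30.8812 (V=0.0000), down 18.9844 (V=0.0000). Price 0.0000; hedge Δ=0.0000, bond B=0.0000.
  t=3,j=1: stock 41.1750 → up 50.2335 (V=25.0000), down 30.8813 (V=0.0000). Price 17.8874; hedge Δ=1.2918, bond B=-35.3041.
  t=3,j=2: stock 66.9780 → up 81.7132 (V=25.0000), down 50.2335 (V=25.0000). Price 22.1239; hedge Δ=0.0000, bond B=22.1239.
  t=3,j=3: stock 108.9509 → up 132.9201 (V=25.0000), down 81.7132 (V=25.0000). Price 22.1239; hedge Δ=0.0000, bond B=22.1239.
  t=2,j=0: stock 33.7500 → up 41.1750 (V=17.8874), down 25.3125 (V=0.0000). Price 12.7984; hedge Δ=1.1277, bond B=-25.2599.
  t=2,j=1: stock 54.9000 → up 66.9780 (V=22.1239), down 41.1750 (V=17.8874). Price 18.8608; hedge Δ=0.1642, bond B=9.8469.
  t=2,j=2: stock 89.3040 → up 108.9509 (V=22.1239), down 66.9780 (V=22.1239). Price 19.5787; hedge Δ=0.0000, bond B=19.5787.
  t=1,j=0: stock 45.0000 → up 54.9000 (V=18.8608), down 33.7500 (V=12.7984). Price 15.6636; hedge Δ=0.2866, bond B=2.7649.
  t=1,j=1: stock 73.2000 → up 89.3040 (V=19.5787), down 54.9000 (V=18.8608). Price 17.2046; hedge Δ=0.0209, bond B=15.6771.
  t=0,j=0: stock 60.0000 → up 73.2000 (V=17.2046), down 45.0000 (V=15.6636). Price 14.9642; hedge Δ=0.0546, bond B=11.6855.
The time-0 hedge costs 14.9642, which is the no-arbitrage price.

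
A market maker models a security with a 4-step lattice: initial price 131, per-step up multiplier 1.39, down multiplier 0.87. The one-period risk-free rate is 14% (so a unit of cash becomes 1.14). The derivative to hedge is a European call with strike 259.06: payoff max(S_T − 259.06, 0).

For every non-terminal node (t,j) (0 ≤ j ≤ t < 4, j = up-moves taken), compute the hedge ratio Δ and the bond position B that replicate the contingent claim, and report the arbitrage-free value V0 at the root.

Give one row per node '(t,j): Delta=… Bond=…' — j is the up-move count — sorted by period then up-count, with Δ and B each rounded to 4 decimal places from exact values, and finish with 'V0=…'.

Since d<R<u, set p* = (R−d)/(u−d) = 0.5192; price each node as the discounted p*-expectation of its children.
Terminal payoffs: V(4,0)=0.0000, V(4,1)=0.0000, V(4,2)=0.0000, V(4,3)=47.0200, V(4,4)=229.9644
Node (3,0) S=86.2639: V=(p*·0.0000+(1−p*)·0.0000)/1.14=0.0000; Δ=(0.0000−0.0000)/(119.9068−75.0496)=0.0000; B=V−Δ·S=0.0000
Node (3,1) S=137.8239: V=(p*·0.0000+(1−p*)·0.0000)/1.14=0.0000; Δ=(0.0000−0.0000)/(191.5753−119.9068)=0.0000; B=V−Δ·S=0.0000
Node (3,2) S=220.2014: V=(p*·47.0200+(1−p*)·0.0000)/1.14=21.4160; Δ=(47.0200−0.0000)/(306.0800−191.5753)=0.4106; B=V−Δ·S=-69.0071
Node (3,3) S=351.8161: V=(p*·229.9644+(1−p*)·47.0200)/1.14=124.5705; Δ=(229.9644−47.0200)/(489.0244−306.0800)=1.0000; B=V−Δ·S=-227.2456
Node (2,0) S=99.1539: V=(p*·0.0000+(1−p*)·0.0000)/1.14=0.0000; Δ=(0.0000−0.0000)/(137.8239−86.2639)=0.0000; B=V−Δ·S=0.0000
Node (2,1) S=158.4183: V=(p*·21.4160+(1−p*)·0.0000)/1.14=9.7542; Δ=(21.4160−0.0000)/(220.2014−137.8239)=0.2600; B=V−Δ·S=-31.4304
Node (2,2) S=253.1051: V=(p*·124.5705+(1−p*)·21.4160)/1.14=65.7693; Δ=(124.5705−21.4160)/(351.8161−220.2014)=0.7838; B=V−Δ·S=-132.6047
Node (1,0) S=113.9700: V=(p*·9.7542+(1−p*)·0.0000)/1.14=4.4427; Δ=(9.7542−0.0000)/(158.4183−99.1539)=0.1646; B=V−Δ·S=-14.3154
Node (1,1) S=182.0900: V=(p*·65.7693+(1−p*)·9.7542)/1.14=34.0693; Δ=(65.7693−9.7542)/(253.1051−158.4183)=0.5916; B=V−Δ·S=-73.6519
Node (0,0) S=131.0000: V=(p*·34.0693+(1−p*)·4.4427)/1.14=17.3910; Δ=(34.0693−4.4427)/(182.0900−113.9700)=0.4349; B=V−Δ·S=-39.5831
The time-0 hedge costs 17.3910, which is the no-arbitrage price.

(0,0): Delta=0.4349 Bond=-39.5831
(1,0): Delta=0.1646 Bond=-14.3154
(1,1): Delta=0.5916 Bond=-73.6519
(2,0): Delta=0.0000 Bond=0.0000
(2,1): Delta=0.2600 Bond=-31.4304
(2,2): Delta=0.7838 Bond=-132.6047
(3,0): Delta=0.0000 Bond=0.0000
(3,1): Delta=0.0000 Bond=0.0000
(3,2): Delta=0.4106 Bond=-69.0071
(3,3): Delta=1.0000 Bond=-227.2456
V0=17.3910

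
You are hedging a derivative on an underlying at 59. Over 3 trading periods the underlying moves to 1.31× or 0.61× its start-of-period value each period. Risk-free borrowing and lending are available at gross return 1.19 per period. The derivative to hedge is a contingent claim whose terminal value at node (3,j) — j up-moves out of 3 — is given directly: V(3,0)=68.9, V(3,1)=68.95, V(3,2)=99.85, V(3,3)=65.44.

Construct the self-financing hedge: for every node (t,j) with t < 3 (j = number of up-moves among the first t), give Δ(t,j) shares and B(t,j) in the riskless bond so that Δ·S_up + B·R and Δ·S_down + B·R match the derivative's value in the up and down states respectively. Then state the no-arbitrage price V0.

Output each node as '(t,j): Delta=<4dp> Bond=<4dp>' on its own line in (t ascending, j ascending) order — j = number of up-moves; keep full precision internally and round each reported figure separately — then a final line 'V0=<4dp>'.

Risk-neutral probability p* = (R−d)/(u−d) = (1.19−0.61)/(1.31−0.61) = 0.8286.
At expiry t=3: V(3,0)=68.9000, V(3,1)=68.9500, V(3,2)=99.8500, V(3,3)=65.4400
  t=2,j=0: stock 21.9539 → up 28.7596 (V=68.9500), down 13.3919 (V=68.9000). Price 57.9340; hedge Δ=0.0033, bond B=57.8625.
  t=2,j=1: stock 47.1469 → up 61.7624 (V=99.8500), down 28.7596 (V=68.9500). Price 79.4562; hedge Δ=0.9363, bond B=35.3133.
  t=2,j=2: stock 101.2499 → up 132.6374 (V=65.4400), down 61.7624 (V=99.8500). Price 59.9486; hedge Δ=-0.4855, bond B=109.1058.
  t=1,j=0: stock 35.9900 → up 47.1469 (V=79.4562), down 21.9539 (V=57.9340). Price 63.6695; hedge Δ=0.8543, bond B=32.9235.
  t=1,j=1: stock 77.2900 → up 101.2499 (V=59.9486), down 47.1469 (V=79.4562). Price 53.1872; hedge Δ=-0.3606, bond B=81.0552.
  t=0,j=0: stock 59.0000 → up 77.2900 (V=53.1872), down 35.9900 (V=63.6695). Price 46.2052; hedge Δ=-0.2538, bond B=61.1798.
Check: Δ(0,0)·S0 + B(0,0) = 46.2052 = V0.

(0,0): Delta=-0.2538 Bond=61.1798
(1,0): Delta=0.8543 Bond=32.9235
(1,1): Delta=-0.3606 Bond=81.0552
(2,0): Delta=0.0033 Bond=57.8625
(2,1): Delta=0.9363 Bond=35.3133
(2,2): Delta=-0.4855 Bond=109.1058
V0=46.2052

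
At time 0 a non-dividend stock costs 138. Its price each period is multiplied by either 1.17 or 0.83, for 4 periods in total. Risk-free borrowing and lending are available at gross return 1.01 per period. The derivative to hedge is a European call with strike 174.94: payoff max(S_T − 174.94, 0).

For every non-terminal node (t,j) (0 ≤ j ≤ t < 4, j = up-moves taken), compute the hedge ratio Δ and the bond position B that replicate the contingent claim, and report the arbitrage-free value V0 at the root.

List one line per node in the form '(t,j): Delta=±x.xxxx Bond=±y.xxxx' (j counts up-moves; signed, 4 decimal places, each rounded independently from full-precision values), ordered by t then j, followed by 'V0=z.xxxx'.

(0,0): Delta=0.3003 Bond=-32.8433
(1,0): Delta=0.0600 Bond=-5.6505
(1,1): Delta=0.4518 Bond=-57.6350
(2,0): Delta=0.0000 Bond=0.0000
(2,1): Delta=0.0979 Bond=-10.7799
(2,2): Delta=0.6750 Bond=-100.3726
(3,0): Delta=0.0000 Bond=0.0000
(3,1): Delta=0.0000 Bond=0.0000
(3,2): Delta=0.1596 Bond=-20.5657
(3,3): Delta=1.0000 Bond=-173.2079
V0=8.5990

Under the risk-neutral measure, an up-move has probability p* = (R−d)/(u−d) = 0.5294 and values discount at R = 1.01.
Terminal payoffs: V(4,0)=0.0000, V(4,1)=0.0000, V(4,2)=0.0000, V(4,3)=8.5088, V(4,4)=83.6564
(3,0): S=78.9066. Δ = (V_up−V_dn)/(S_up−S_dn) = (0.0000−0.0000)/(92.3207−65.4925) = 0.0000. V = [p*·0.0000 + (1−p*)·0.0000]/1.01 = 0.0000. B = V − Δ·S = 0.0000.
(3,1): S=111.2298. Δ = (V_up−V_dn)/(S_up−S_dn) = (0.0000−0.0000)/(130.1389−92.3207) = 0.0000. V = [p*·0.0000 + (1−p*)·0.0000]/1.01 = 0.0000. B = V − Δ·S = 0.0000.
(3,2): S=156.7938. Δ = (V_up−V_dn)/(S_up−S_dn) = (8.5088−0.0000)/(183.4488−130.1389) = 0.1596. V = [p*·8.5088 + (1−p*)·0.0000]/1.01 = 4.4600. B = V − Δ·S = -20.5657.
(3,3): S=221.0226. Δ = (V_up−V_dn)/(S_up−S_dn) = (83.6564−8.5088)/(258.5964−183.4488) = 1.0000. V = [p*·83.6564 + (1−p*)·8.5088]/1.01 = 47.8147. B = V − Δ·S = -173.2079.
(2,0): S=95.0682. Δ = (V_up−V_dn)/(S_up−S_dn) = (0.0000−0.0000)/(111.2298−78.9066) = 0.0000. V = [p*·0.0000 + (1−p*)·0.0000]/1.01 = 0.0000. B = V − Δ·S = 0.0000.
(2,1): S=134.0118. Δ = (V_up−V_dn)/(S_up−S_dn) = (4.4600−0.0000)/(156.7938−111.2298) = 0.0979. V = [p*·4.4600 + (1−p*)·0.0000]/1.01 = 2.3378. B = V − Δ·S = -10.7799.
(2,2): S=188.9082. Δ = (V_up−V_dn)/(S_up−S_dn) = (47.8147−4.4600)/(221.0226−156.7938) = 0.6750. V = [p*·47.8147 + (1−p*)·4.4600]/1.01 = 27.1411. B = V − Δ·S = -100.3726.
(1,0): S=114.5400. Δ = (V_up−V_dn)/(S_up−S_dn) = (2.3378−0.0000)/(134.0118−95.0682) = 0.0600. V = [p*·2.3378 + (1−p*)·0.0000]/1.01 = 1.2254. B = V − Δ·S = -5.6505.
(1,1): S=161.4600. Δ = (V_up−V_dn)/(S_up−S_dn) = (27.1411−2.3378)/(188.9082−134.0118) = 0.4518. V = [p*·27.1411 + (1−p*)·2.3378]/1.01 = 15.3158. B = V − Δ·S = -57.6350.
(0,0): S=138.0000. Δ = (V_up−V_dn)/(S_up−S_dn) = (15.3158−1.2254)/(161.4600−114.5400) = 0.3003. V = [p*·15.3158 + (1−p*)·1.2254]/1.01 = 8.5990. B = V − Δ·S = -32.8433.
Each (Δ,B) replicates both successor values, so the strategy is self-financing and V0 is arbitrage-free.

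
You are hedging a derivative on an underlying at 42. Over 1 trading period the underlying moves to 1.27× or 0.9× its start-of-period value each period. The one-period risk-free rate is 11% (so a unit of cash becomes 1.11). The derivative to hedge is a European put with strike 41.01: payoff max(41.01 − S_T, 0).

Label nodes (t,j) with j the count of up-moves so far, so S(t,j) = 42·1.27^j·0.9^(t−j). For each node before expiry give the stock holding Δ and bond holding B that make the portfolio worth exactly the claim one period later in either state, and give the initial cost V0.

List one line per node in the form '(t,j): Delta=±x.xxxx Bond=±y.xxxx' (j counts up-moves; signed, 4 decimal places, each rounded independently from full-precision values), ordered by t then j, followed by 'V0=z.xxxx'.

(0,0): Delta=-0.2066 Bond=9.9262
V0=1.2505

The replicating-portfolio and risk-neutral prices coincide; use p* = (1.11−0.9)/(1.27−0.9) = 0.5676 for the latter.
At expiry t=1: V(1,0)=3.2100, V(1,1)=0.0000
(0,0): S=42.0000. Δ = (V_up−V_dn)/(S_up−S_dn) = (0.0000−3.2100)/(53.3400−37.8000) = -0.2066. V = [p*·0.0000 + (1−p*)·3.2100]/1.11 = 1.2505. B = V − Δ·S = 9.9262.
Each (Δ,B) replicates both successor values, so the strategy is self-financing and V0 is arbitrage-free.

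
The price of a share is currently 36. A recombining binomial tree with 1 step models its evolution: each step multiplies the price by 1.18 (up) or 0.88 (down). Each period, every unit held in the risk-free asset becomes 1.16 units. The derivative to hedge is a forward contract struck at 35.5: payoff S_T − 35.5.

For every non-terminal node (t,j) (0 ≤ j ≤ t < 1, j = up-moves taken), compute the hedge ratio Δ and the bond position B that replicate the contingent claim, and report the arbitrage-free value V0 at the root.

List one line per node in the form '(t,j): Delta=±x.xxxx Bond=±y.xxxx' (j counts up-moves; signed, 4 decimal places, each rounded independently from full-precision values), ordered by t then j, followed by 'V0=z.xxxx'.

(0,0): Delta=1.0000 Bond=-30.6034
V0=5.3966

Risk-neutral probability p* = (R−d)/(u−d) = (1.16−0.88)/(1.18−0.88) = 0.9333.
At expiry t=1: V(1,0)=-3.8200, V(1,1)=6.9800
(0,0): S=36.0000. Δ = (V_up−V_dn)/(S_up−S_dn) = (6.9800−-3.8200)/(42.4800−31.6800) = 1.0000. V = [p*·6.9800 + (1−p*)·-3.8200]/1.16 = 5.3966. B = V − Δ·S = -30.6034.
Check: Δ(0,0)·S0 + B(0,0) = 5.3966 = V0.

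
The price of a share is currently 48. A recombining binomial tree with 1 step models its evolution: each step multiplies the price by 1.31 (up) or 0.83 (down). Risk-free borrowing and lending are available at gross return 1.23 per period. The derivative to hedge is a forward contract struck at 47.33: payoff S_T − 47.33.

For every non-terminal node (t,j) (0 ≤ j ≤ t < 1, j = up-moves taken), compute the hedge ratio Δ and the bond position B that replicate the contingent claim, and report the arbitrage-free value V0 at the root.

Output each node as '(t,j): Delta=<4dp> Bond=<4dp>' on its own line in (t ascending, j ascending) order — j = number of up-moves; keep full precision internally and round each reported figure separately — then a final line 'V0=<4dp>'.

(0,0): Delta=1.0000 Bond=-38.4797
V0=9.5203

No-arbitrage ⇒ martingale measure with p* = (R−d)/(u−d) = 0.8333.
At expiry t=1: V(1,0)=-7.4900, V(1,1)=15.5500
(0,0): S=48.0000. Δ = (V_up−V_dn)/(S_up−S_dn) = (15.5500−-7.4900)/(62.8800−39.8400) = 1.0000. V = [p*·15.5500 + (1−p*)·-7.4900]/1.23 = 9.5203. B = V − Δ·S = -38.4797.
The time-0 hedge costs 9.5203, which is the no-arbitrage price.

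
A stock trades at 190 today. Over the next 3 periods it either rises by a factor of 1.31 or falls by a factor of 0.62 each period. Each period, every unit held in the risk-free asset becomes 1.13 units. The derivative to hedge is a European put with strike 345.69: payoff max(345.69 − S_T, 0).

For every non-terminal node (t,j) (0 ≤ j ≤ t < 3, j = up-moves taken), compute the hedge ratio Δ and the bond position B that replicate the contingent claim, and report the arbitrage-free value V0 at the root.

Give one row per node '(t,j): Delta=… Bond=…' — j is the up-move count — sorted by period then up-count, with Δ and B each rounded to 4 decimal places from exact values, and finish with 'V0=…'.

(0,0): Delta=-0.7342 Bond=211.8712
(1,0): Delta=-1.0000 Bond=270.7260
(1,1): Delta=-0.6898 Bond=228.3633
(2,0): Delta=-1.0000 Bond=305.9204
(2,1): Delta=-1.0000 Bond=305.9204
(2,2): Delta=-0.6380 Bond=241.1553
V0=72.3737

Risk-neutral probability p* = (R−d)/(u−d) = (1.13−0.62)/(1.31−0.62) = 0.7391.
Payoff layer (t=3): V(3,0)=300.4077, V(3,1)=250.0128, V(3,2)=143.5334, V(3,3)=0.0000
  t=2,j=0: stock 73.0360 → up 95.6772 (V=250.0128), down 45.2823 (V=300.4077). Price 232.8844; hedge Δ=-1.0000, bond B=305.9204.
  t=2,j=1: stock 154.3180 → up 202.1566 (V=143.5334), down 95.6772 (V=250.0128). Price 151.6024; hedge Δ=-1.0000, bond B=305.9204.
  t=2,j=2: stock 326.0590 → up 427.1373 (V=0.0000), down 202.1566 (V=143.5334). Price 33.1358; hedge Δ=-0.6380, bond B=241.1553.
  t=1,j=0: stock 117.8000 → up 154.3180 (V=151.6024), down 73.0360 (V=232.8844). Price 152.9260; hedge Δ=-1.0000, bond B=270.7260.
  t=1,j=1: stock 248.9000 → up 326.0590 (V=33.1358), down 154.3180 (V=151.6024). Price 56.6727; hedge Δ=-0.6898, bond B=228.3633.
  t=0,j=0: stock 190.0000 → up 248.9000 (V=56.6727), down 117.8000 (V=152.9260). Price 72.3737; hedge Δ=-0.7342, bond B=211.8712.
Self-financing check: at every node Δ·S+B equals the discounted successor values.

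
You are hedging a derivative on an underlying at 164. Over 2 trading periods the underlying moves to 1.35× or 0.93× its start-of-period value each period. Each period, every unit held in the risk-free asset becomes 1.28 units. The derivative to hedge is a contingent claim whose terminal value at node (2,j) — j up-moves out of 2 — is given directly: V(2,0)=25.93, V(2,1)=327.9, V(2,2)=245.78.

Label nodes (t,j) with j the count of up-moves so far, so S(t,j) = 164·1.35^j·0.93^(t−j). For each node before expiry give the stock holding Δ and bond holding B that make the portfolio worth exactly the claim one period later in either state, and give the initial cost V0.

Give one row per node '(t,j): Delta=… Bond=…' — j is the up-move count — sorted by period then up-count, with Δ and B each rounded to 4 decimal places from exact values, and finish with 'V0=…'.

(0,0): Delta=-0.2054 Bond=193.8851
(1,0): Delta=4.7140 Bond=-502.1233
(1,1): Delta=-0.8831 Bond=398.2321
V0=160.2076

The replicating-portfolio and risk-neutral prices coincide; use p* = (1.28−0.93)/(1.35−0.93) = 0.8333 for the latter.
At expiry t=2: V(2,0)=25.9300, V(2,1)=327.9000, V(2,2)=245.7800
(1,0): S=152.5200. Δ = (V_up−V_dn)/(S_up−S_dn) = (327.9000−25.9300)/(205.9020−141.8436) = 4.7140. V = [p*·327.9000 + (1−p*)·25.9300]/1.28 = 216.8529. B = V − Δ·S = -502.1233.
(1,1): S=221.4000. Δ = (V_up−V_dn)/(S_up−S_dn) = (245.7800−327.9000)/(298.8900−205.9020) = -0.8831. V = [p*·245.7800 + (1−p*)·327.9000]/1.28 = 202.7083. B = V − Δ·S = 398.2321.
(0,0): S=164.0000. Δ = (V_up−V_dn)/(S_up−S_dn) = (202.7083−216.8529)/(221.4000−152.5200) = -0.2054. V = [p*·202.7083 + (1−p*)·216.8529]/1.28 = 160.2076. B = V − Δ·S = 193.8851.
Self-financing check: at every node Δ·S+B equals the discounted successor values.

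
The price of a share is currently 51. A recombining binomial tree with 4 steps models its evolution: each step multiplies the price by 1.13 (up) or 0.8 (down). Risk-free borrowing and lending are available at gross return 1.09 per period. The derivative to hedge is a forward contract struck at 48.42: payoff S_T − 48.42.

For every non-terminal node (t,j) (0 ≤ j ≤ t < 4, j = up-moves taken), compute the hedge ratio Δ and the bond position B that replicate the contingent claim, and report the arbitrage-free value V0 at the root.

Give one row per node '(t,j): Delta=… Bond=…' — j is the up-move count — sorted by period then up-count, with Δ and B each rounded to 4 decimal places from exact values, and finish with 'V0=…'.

(0,0): Delta=1.0000 Bond=-34.3019
(1,0): Delta=1.0000 Bond=-37.3891
(1,1): Delta=1.0000 Bond=-37.3891
(2,0): Delta=1.0000 Bond=-40.7541
(2,1): Delta=1.0000 Bond=-40.7541
(2,2): Delta=1.0000 Bond=-40.7541
(3,0): Delta=1.0000 Bond=-44.4220
(3,1): Delta=1.0000 Bond=-44.4220
(3,2): Delta=1.0000 Bond=-44.4220
(3,3): Delta=1.0000 Bond=-44.4220
V0=16.6981

Under the risk-neutral measure, an up-move has probability p* = (R−d)/(u−d) = 0.8788 and values discount at R = 1.09.
Terminal payoffs: V(4,0)=-27.5304, V(4,1)=-18.9134, V(4,2)=-6.7420, V(4,3)=10.4502, V(4,4)=34.7342
  t=3,j=0: stock 26.1120 → up 29.5066 (V=-18.9134), down 20.8896 (V=-27.5304). Price -18.3100; hedge Δ=1.0000, bond B=-44.4220.
  t=3,j=1: stock 36.8832 → up 41.6780 (V=-6.7420), down 29.5066 (V=-18.9134). Price -7.5388; hedge Δ=1.0000, bond B=-44.4220.
  t=3,j=2: stock 52.0975 → up 58.8702 (V=10.4502), down 41.6780 (V=-6.7420). Price 7.6755; hedge Δ=1.0000, bond B=-44.4220.
  t=3,j=3: stock 73.5877 → up 83.1542 (V=34.7342), down 58.8702 (V=10.4502). Price 29.1657; hedge Δ=1.0000, bond B=-44.4220.
  t=2,j=0: stock 32.6400 → up 36.8832 (V=-7.5388), down 26.1120 (V=-18.3100). Price -8.1141; hedge Δ=1.0000, bond B=-40.7541.
  t=2,j=1: stock 46.1040 → up 52.0975 (V=7.6755), down 36.8832 (V=-7.5388). Price 5.3499; hedge Δ=1.0000, bond B=-40.7541.
  t=2,j=2: stock 65.1219 → up 73.5877 (V=29.1657), down 52.0975 (V=7.6755). Price 24.3678; hedge Δ=1.0000, bond B=-40.7541.
  t=1,j=0: stock 40.8000 → up 46.1040 (V=5.3499), down 32.6400 (V=-8.1141). Price 3.4109; hedge Δ=1.0000, bond B=-37.3891.
  t=1,j=1: stock 57.6300 → up 65.1219 (V=24.3678), down 46.1040 (V=5.3499). Price 20.2409; hedge Δ=1.0000, bond B=-37.3891.
  t=0,j=0: stock 51.0000 → up 57.6300 (V=20.2409), down 40.8000 (V=3.4109). Price 16.6981; hedge Δ=1.0000, bond B=-34.3019.
Check: Δ(0,0)·S0 + B(0,0) = 16.6981 = V0.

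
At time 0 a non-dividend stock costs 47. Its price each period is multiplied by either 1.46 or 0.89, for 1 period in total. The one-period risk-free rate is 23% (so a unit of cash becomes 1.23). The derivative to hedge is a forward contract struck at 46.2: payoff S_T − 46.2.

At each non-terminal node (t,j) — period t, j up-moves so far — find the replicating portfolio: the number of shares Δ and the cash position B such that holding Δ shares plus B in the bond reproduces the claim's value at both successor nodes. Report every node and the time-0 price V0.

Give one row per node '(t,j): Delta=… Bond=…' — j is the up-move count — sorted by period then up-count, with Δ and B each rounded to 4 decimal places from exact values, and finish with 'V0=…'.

Risk-neutral probability p* = (R−d)/(u−d) = (1.23−0.89)/(1.46−0.89) = 0.5965.
Terminal payoffs: V(1,0)=-4.3700, V(1,1)=22.4200
(0,0): S=47.0000. Δ = (V_up−V_dn)/(S_up−S_dn) = (22.4200−-4.3700)/(68.6200−41.8300) = 1.0000. V = [p*·22.4200 + (1−p*)·-4.3700]/1.23 = 9.4390. B = V − Δ·S = -37.5610.
Check: Δ(0,0)·S0 + B(0,0) = 9.4390 = V0.

(0,0): Delta=1.0000 Bond=-37.5610
V0=9.4390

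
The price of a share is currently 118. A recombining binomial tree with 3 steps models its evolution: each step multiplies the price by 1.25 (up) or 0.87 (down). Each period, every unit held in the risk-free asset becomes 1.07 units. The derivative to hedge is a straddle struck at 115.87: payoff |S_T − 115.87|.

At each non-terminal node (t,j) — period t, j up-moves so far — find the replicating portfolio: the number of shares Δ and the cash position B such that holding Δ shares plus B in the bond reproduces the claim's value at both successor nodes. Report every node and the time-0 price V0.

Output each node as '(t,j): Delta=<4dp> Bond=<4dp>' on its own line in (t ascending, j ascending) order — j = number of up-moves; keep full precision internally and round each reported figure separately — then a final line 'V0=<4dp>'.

(0,0): Delta=0.6212 Bond=-40.8198
(1,0): Delta=0.1231 Bond=7.4582
(1,1): Delta=0.9332 Bond=-89.6990
(2,0): Delta=-1.0000 Bond=108.2897
(2,1): Delta=0.8266 Bond=-82.2983
(2,2): Delta=1.0000 Bond=-108.2897
V0=32.4832

The replicating-portfolio and risk-neutral prices coincide; use p* = (1.07−0.87)/(1.25−0.87) = 0.5263 for the latter.
Terminal payoffs: V(3,0)=38.1666, V(3,1)=4.2272, V(3,2)=44.5362, V(3,3)=114.5987
Node (2,0) S=89.3142: V=(p*·4.2272+(1−p*)·38.1666)/1.07=18.9755; Δ=(4.2272−38.1666)/(111.6428−77.7034)=-1.0000; B=V−Δ·S=108.2897
Node (2,1) S=128.3250: V=(p*·44.5362+(1−p*)·4.2272)/1.07=23.7780; Δ=(44.5362−4.2272)/(160.4062−111.6427)=0.8266; B=V−Δ·S=-82.2983
Node (2,2) S=184.3750: V=(p*·114.5987+(1−p*)·44.5362)/1.07=76.0853; Δ=(114.5987−44.5362)/(230.4688−160.4062)=1.0000; B=V−Δ·S=-108.2897
Node (1,0) S=102.6600: V=(p*·23.7780+(1−p*)·18.9755)/1.07=20.0964; Δ=(23.7780−18.9755)/(128.3250−89.3142)=0.1231; B=V−Δ·S=7.4582
Node (1,1) S=147.5000: V=(p*·76.0853+(1−p*)·23.7780)/1.07=47.9516; Δ=(76.0853−23.7780)/(184.3750−128.3250)=0.9332; B=V−Δ·S=-89.6990
Node (0,0) S=118.0000: V=(p*·47.9516+(1−p*)·20.0964)/1.07=32.4832; Δ=(47.9516−20.0964)/(147.5000−102.6600)=0.6212; B=V−Δ·S=-40.8198
The time-0 hedge costs 32.4832, which is the no-arbitrage price.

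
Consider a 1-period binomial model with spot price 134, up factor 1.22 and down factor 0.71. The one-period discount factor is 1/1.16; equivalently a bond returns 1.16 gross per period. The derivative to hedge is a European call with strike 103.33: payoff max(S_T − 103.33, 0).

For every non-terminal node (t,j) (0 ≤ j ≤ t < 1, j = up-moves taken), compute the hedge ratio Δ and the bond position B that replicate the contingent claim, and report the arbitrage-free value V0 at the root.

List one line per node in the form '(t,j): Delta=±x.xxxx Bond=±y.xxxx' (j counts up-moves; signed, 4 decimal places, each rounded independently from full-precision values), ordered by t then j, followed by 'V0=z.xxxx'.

(0,0): Delta=0.8802 Bond=-72.1881
V0=45.7530

No-arbitrage ⇒ martingale measure with p* = (R−d)/(u−d) = 0.8824.
At expiry t=1: V(1,0)=0.0000, V(1,1)=60.1500
Node (0,0) S=134.0000: V=(p*·60.1500+(1−p*)·0.0000)/1.16=45.7530; Δ=(60.1500−0.0000)/(163.4800−95.1400)=0.8802; B=V−Δ·S=-72.1881
Self-financing check: at every node Δ·S+B equals the discounted successor values.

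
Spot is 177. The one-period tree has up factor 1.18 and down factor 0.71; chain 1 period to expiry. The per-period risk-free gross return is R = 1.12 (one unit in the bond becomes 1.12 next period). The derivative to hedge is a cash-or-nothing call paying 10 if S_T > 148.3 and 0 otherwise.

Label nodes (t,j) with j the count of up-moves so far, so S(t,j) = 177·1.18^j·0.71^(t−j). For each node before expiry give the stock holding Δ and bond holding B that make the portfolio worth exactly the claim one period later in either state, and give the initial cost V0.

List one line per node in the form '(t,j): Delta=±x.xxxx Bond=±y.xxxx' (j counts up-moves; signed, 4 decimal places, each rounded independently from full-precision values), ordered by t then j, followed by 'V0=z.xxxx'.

Under the risk-neutral measure, an up-move has probability p* = (R−d)/(u−d) = 0.8723 and values discount at R = 1.12.
Terminal values V(1,·): V(1,0)=0.0000, V(1,1)=10.0000
Node (0,0) S=177.0000: V=(p*·10.0000+(1−p*)·0.0000)/1.12=7.7888; Δ=(10.0000−0.0000)/(208.8600−125.6700)=0.1202; B=V−Δ·S=-13.4878
Each (Δ,B) replicates both successor values, so the strategy is self-financing and V0 is arbitrage-free.

(0,0): Delta=0.1202 Bond=-13.4878
V0=7.7888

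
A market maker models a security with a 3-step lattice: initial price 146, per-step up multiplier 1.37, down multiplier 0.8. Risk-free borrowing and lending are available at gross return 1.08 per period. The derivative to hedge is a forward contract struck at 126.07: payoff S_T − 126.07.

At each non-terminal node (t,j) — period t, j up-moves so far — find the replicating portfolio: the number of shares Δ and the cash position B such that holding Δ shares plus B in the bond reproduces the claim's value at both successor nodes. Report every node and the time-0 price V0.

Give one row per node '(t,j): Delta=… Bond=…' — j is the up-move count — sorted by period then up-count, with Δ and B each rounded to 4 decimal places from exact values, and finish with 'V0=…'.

(0,0): Delta=1.0000 Bond=-100.0784
(1,0): Delta=1.0000 Bond=-108.0847
(1,1): Delta=1.0000 Bond=-108.0847
(2,0): Delta=1.0000 Bond=-116.7315
(2,1): Delta=1.0000 Bond=-116.7315
(2,2): Delta=1.0000 Bond=-116.7315
V0=45.9216

Since d<R<u, set p* = (R−d)/(u−d) = 0.4912; price each node as the discounted p*-expectation of its children.
Payoff layer (t=3): V(3,0)=-51.3180, V(3,1)=1.9428, V(3,2)=93.1519, V(3,3)=249.3475
(2,0): S=93.4400. Δ = (V_up−V_dn)/(S_up−S_dn) = (1.9428−-51.3180)/(128.0128−74.7520) = 1.0000. V = [p*·1.9428 + (1−p*)·-51.3180]/1.08 = -23.2915. B = V − Δ·S = -116.7315.
(2,1): S=160.0160. Δ = (V_up−V_dn)/(S_up−S_dn) = (93.1519−1.9428)/(219.2219−128.0128) = 1.0000. V = [p*·93.1519 + (1−p*)·1.9428]/1.08 = 43.2845. B = V − Δ·S = -116.7315.
(2,2): S=274.0274. Δ = (V_up−V_dn)/(S_up−S_dn) = (249.3475−93.1519)/(375.4175−219.2219) = 1.0000. V = [p*·249.3475 + (1−p*)·93.1519]/1.08 = 157.2959. B = V − Δ·S = -116.7315.
(1,0): S=116.8000. Δ = (V_up−V_dn)/(S_up−S_dn) = (43.2845−-23.2915)/(160.0160−93.4400) = 1.0000. V = [p*·43.2845 + (1−p*)·-23.2915]/1.08 = 8.7153. B = V − Δ·S = -108.0847.
(1,1): S=200.0200. Δ = (V_up−V_dn)/(S_up−S_dn) = (157.2959−43.2845)/(274.0274−160.0160) = 1.0000. V = [p*·157.2959 + (1−p*)·43.2845]/1.08 = 91.9353. B = V − Δ·S = -108.0847.
(0,0): S=146.0000. Δ = (V_up−V_dn)/(S_up−S_dn) = (91.9353−8.7153)/(200.0200−116.8000) = 1.0000. V = [p*·91.9353 + (1−p*)·8.7153]/1.08 = 45.9216. B = V − Δ·S = -100.0784.
Root portfolio cost Δ·146+B reproduces V0=45.9216.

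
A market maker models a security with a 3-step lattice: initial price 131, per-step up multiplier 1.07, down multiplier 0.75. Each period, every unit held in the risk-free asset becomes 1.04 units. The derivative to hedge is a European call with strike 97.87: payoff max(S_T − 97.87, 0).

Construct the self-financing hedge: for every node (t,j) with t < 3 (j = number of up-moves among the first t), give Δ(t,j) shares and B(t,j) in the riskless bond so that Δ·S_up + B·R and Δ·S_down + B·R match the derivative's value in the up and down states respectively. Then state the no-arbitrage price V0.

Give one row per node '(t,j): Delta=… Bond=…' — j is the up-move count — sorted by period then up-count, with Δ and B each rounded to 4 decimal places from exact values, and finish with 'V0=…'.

Under the risk-neutral measure, an up-move has probability p* = (R−d)/(u−d) = 0.9062 and values discount at R = 1.04.
Terminal values V(3,·): V(3,0)=0.0000, V(3,1)=0.0000, V(3,2)=14.6164, V(3,3)=62.6106
  t=2,j=0: stock 73.6875 → up 78.8456 (V=0.0000), down 55.2656 (V=0.0000). Price 0.0000; hedge Δ=0.0000, bond B=0.0000.
  t=2,j=1: stock 105.1275 → up 112.4864 (V=14.6164), down 78.8456 (V=0.0000). Price 12.7367; hedge Δ=0.4345, bond B=-32.9397.
  t=2,j=2: stock 149.9819 → up 160.4806 (V=62.6106), down 112.4864 (V=14.6164). Price 55.8761; hedge Δ=1.0000, bond B=-94.1058.
  t=1,j=0: stock 98.2500 → up 105.1275 (V=12.7367), down 73.6875 (V=0.0000). Price 11.0987; hedge Δ=0.4051, bond B=-28.7034.
  t=1,j=1: stock 140.1700 → up 149.9819 (V=55.8761), down 105.1275 (V=12.7367). Price 49.8383; hedge Δ=0.9618, bond B=-84.9725.
  t=0,j=0: stock 131.0000 → up 140.1700 (V=49.8383), down 98.2500 (V=11.0987). Price 44.4293; hedge Δ=0.9241, bond B=-76.6320.
Self-financing check: at every node Δ·S+B equals the discounted successor values.

(0,0): Delta=0.9241 Bond=-76.6320
(1,0): Delta=0.4051 Bond=-28.7034
(1,1): Delta=0.9618 Bond=-84.9725
(2,0): Delta=0.0000 Bond=0.0000
(2,1): Delta=0.4345 Bond=-32.9397
(2,2): Delta=1.0000 Bond=-94.1058
V0=44.4293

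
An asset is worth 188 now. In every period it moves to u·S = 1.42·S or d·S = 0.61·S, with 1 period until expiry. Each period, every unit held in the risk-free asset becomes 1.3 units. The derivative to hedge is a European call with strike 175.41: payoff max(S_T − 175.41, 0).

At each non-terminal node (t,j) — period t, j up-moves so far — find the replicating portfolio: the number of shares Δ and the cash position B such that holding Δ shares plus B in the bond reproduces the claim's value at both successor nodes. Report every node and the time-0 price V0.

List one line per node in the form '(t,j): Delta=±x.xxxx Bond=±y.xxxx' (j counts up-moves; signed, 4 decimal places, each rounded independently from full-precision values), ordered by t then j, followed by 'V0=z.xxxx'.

(0,0): Delta=0.6012 Bond=-53.0347
V0=59.9900

Since d<R<u, set p* = (R−d)/(u−d) = 0.8519; price each node as the discounted p*-expectation of its children.
Terminal payoffs: V(1,0)=0.0000, V(1,1)=91.5500
Node (0,0) S=188.0000: V=(p*·91.5500+(1−p*)·0.0000)/1.3=59.9900; Δ=(91.5500−0.0000)/(266.9600−114.6800)=0.6012; B=V−Δ·S=-53.0347
Each (Δ,B) replicates both successor values, so the strategy is self-financing and V0 is arbitrage-free.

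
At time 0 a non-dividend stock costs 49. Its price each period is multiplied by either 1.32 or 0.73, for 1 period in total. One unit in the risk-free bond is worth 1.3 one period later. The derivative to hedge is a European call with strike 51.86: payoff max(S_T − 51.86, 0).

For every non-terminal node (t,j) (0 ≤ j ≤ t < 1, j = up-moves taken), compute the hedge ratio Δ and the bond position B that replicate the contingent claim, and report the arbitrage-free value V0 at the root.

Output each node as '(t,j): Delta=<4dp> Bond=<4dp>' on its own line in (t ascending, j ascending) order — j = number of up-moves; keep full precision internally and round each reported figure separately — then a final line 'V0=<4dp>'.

(0,0): Delta=0.4434 Bond=-12.2016
V0=9.5272

Risk-neutral probability p* = (R−d)/(u−d) = (1.3−0.73)/(1.32−0.73) = 0.9661.
Terminal values V(1,·): V(1,0)=0.0000, V(1,1)=12.8200
Node (0,0) S=49.0000: V=(p*·12.8200+(1−p*)·0.0000)/1.3=9.5272; Δ=(12.8200−0.0000)/(64.6800−35.7700)=0.4434; B=V−Δ·S=-12.2016
Self-financing check: at every node Δ·S+B equals the discounted successor values.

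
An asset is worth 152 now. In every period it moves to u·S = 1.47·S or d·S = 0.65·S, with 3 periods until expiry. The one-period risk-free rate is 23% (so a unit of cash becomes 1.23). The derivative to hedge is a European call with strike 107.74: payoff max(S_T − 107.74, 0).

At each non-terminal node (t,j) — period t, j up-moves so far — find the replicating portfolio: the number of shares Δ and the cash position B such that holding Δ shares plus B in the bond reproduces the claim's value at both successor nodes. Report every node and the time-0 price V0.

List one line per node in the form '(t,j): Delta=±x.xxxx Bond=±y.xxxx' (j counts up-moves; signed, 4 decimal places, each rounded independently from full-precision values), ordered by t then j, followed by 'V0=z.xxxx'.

The replicating-portfolio and risk-neutral prices coincide; use p* = (1.23−0.65)/(1.47−0.65) = 0.7073 for the latter.
At expiry t=3: V(3,0)=0.0000, V(3,1)=0.0000, V(3,2)=105.7569, V(3,3)=375.0915
  t=2,j=0: stock 64.2200 → up 94.4034 (V=0.0000), down 41.7430 (V=0.0000). Price 0.0000; hedge Δ=0.0000, bond B=0.0000.
  t=2,j=1: stock 145.2360 → up 213.4969 (V=105.7569), down 94.4034 (V=0.0000). Price 60.8160; hedge Δ=0.8880, bond B=-68.1559.
  t=2,j=2: stock 328.4568 → up 482.8315 (V=375.0915), down 213.4969 (V=105.7569). Price 240.8633; hedge Δ=1.0000, bond B=-87.5935.
  t=1,j=0: stock 98.8000 → up 145.2360 (V=60.8160), down 64.2200 (V=0.0000). Price 34.9725; hedge Δ=0.7507, bond B=-39.1933.
  t=1,j=1: stock 223.4400 → up 328.4568 (V=240.8633), down 145.2360 (V=60.8160). Price 152.9809; hedge Δ=0.9827, bond B=-66.5890.
  t=0,j=0: stock 152.0000 → up 223.4400 (V=152.9809), down 98.8000 (V=34.9725). Price 96.2942; hedge Δ=0.9468, bond B=-47.6185.
Check: Δ(0,0)·S0 + B(0,0) = 96.2942 = V0.

(0,0): Delta=0.9468 Bond=-47.6185
(1,0): Delta=0.7507 Bond=-39.1933
(1,1): Delta=0.9827 Bond=-66.5890
(2,0): Delta=0.0000 Bond=0.0000
(2,1): Delta=0.8880 Bond=-68.1559
(2,2): Delta=1.0000 Bond=-87.5935
V0=96.2942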